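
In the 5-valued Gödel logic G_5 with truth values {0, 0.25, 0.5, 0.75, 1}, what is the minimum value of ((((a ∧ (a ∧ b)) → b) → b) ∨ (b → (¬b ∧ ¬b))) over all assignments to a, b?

0.25

The minimum is attained at a = 0, b = 0.25:
  (a ∧ b) = min(0, 0.25) = 0
  (a ∧ (a ∧ b)) = min(0, 0) = 0
  ((a ∧ (a ∧ b)) → b): 0 ≤ 0.25, so result = 1
  (((a ∧ (a ∧ b)) → b) → b): 1 > 0.25, so result = 0.25
  ¬b: Gödel ¬ of 0.25 = 0 (operand ≠ 0)
  ¬b: Gödel ¬ of 0.25 = 0 (operand ≠ 0)
  (¬b ∧ ¬b) = min(0, 0) = 0
  (b → (¬b ∧ ¬b)): 0.25 > 0, so result = 0
  ((((a ∧ (a ∧ b)) → b) → b) ∨ (b → (¬b ∧ ¬b))) = max(0.25, 0) = 0.25
Checking all 25 assignments confirms none give a value below 0.25.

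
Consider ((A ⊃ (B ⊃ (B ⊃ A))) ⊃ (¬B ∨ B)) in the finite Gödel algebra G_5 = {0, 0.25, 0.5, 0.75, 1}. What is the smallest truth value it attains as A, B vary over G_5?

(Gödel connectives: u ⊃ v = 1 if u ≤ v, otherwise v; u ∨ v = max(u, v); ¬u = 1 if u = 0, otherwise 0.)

0.25

The minimum is attained at A = 0, B = 0.25:
  (B ⊃ A): 0.25 > 0, so result = 0
  (B ⊃ (B ⊃ A)): 0.25 > 0, so result = 0
  (A ⊃ (B ⊃ (B ⊃ A))): 0 ≤ 0, so result = 1
  ¬B: Gödel ¬ of 0.25 = 0 (operand ≠ 0)
  (¬B ∨ B) = max(0, 0.25) = 0.25
  ((A ⊃ (B ⊃ (B ⊃ A))) ⊃ (¬B ∨ B)): 1 > 0.25, so result = 0.25
Checking all 25 assignments confirms none give a value below 0.25.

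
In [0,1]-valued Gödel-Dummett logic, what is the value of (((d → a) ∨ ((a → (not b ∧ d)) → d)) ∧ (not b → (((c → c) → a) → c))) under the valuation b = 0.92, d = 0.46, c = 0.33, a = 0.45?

1.00

(d → a): 0.46 > 0.45, so result = 0.45
not b: Gödel ¬ of 0.92 = 0 (operand ≠ 0)
(not b ∧ d) = min(0, 0.46) = 0
(a → (not b ∧ d)): 0.45 > 0, so result = 0
((a → (not b ∧ d)) → d): 0 ≤ 0.46, so result = 1
((d → a) ∨ ((a → (not b ∧ d)) → d)) = max(0.45, 1) = 1
not b: Gödel ¬ of 0.92 = 0 (operand ≠ 0)
(c → c): 0.33 ≤ 0.33, so result = 1
((c → c) → a): 1 > 0.45, so result = 0.45
(((c → c) → a) → c): 0.45 > 0.33, so result = 0.33
(not b → (((c → c) → a) → c)): 0 ≤ 0.33, so result = 1
(((d → a) ∨ ((a → (not b ∧ d)) → d)) ∧ (not b → (((c → c) → a) → c))) = min(1, 1) = 1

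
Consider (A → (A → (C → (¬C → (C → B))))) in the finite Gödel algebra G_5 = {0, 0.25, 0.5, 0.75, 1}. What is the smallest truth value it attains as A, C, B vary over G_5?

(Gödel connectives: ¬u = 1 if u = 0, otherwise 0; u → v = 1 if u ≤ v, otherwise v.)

1.00

Every assignment gives 1. For instance at A = 0, C = 0, B = 0:
  ¬C: Gödel ¬ of 0 = 1 (operand is 0)
  (C → B): 0 ≤ 0, so result = 1
  (¬C → (C → B)): 1 ≤ 1, so result = 1
  (C → (¬C → (C → B))): 0 ≤ 1, so result = 1
  (A → (C → (¬C → (C → B)))): 0 ≤ 1, so result = 1
  (A → (A → (C → (¬C → (C → B))))): 0 ≤ 1, so result = 1
All 125 assignments give value 1 — the formula is a G_5-tautology.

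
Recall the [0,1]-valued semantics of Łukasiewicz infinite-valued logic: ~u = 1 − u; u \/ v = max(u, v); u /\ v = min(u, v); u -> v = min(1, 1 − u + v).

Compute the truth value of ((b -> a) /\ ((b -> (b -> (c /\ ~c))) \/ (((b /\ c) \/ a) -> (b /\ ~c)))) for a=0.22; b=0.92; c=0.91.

(b -> a): min(1, 1 − 0.92 + 0.22) = 0.3
~c: Łukasiewicz ¬ gives 1 − 0.91 = 0.09
(c /\ ~c) = min(0.91, 0.09) = 0.09
(b -> (c /\ ~c)): min(1, 1 − 0.92 + 0.09) = 0.17
(b -> (b -> (c /\ ~c))): min(1, 1 − 0.92 + 0.17) = 0.25
(b /\ c) = min(0.92, 0.91) = 0.91
((b /\ c) \/ a) = max(0.91, 0.22) = 0.91
~c: Łukasiewicz ¬ gives 1 − 0.91 = 0.09
(b /\ ~c) = min(0.92, 0.09) = 0.09
(((b /\ c) \/ a) -> (b /\ ~c)): min(1, 1 − 0.91 + 0.09) = 0.18
((b -> (b -> (c /\ ~c))) \/ (((b /\ c) \/ a) -> (b /\ ~c))) = max(0.25, 0.18) = 0.25
((b -> a) /\ ((b -> (b -> (c /\ ~c))) \/ (((b /\ c) \/ a) -> (b /\ ~c)))) = min(0.3, 0.25) = 0.25

0.25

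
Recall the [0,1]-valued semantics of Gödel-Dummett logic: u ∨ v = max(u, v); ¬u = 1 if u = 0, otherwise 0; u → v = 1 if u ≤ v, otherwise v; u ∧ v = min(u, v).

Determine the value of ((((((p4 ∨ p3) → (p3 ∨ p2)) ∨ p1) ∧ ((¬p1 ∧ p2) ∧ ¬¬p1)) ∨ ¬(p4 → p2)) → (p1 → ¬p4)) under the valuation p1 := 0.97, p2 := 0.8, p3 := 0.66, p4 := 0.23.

(p4 ∨ p3) = max(0.23, 0.66) = 0.66
(p3 ∨ p2) = max(0.66, 0.8) = 0.8
((p4 ∨ p3) → (p3 ∨ p2)): 0.66 ≤ 0.8, so result = 1
(((p4 ∨ p3) → (p3 ∨ p2)) ∨ p1) = max(1, 0.97) = 1
¬p1: Gödel ¬ of 0.97 = 0 (operand ≠ 0)
(¬p1 ∧ p2) = min(0, 0.8) = 0
¬p1: Gödel ¬ of 0.97 = 0 (operand ≠ 0)
¬¬p1: Gödel ¬ of 0 = 1 (operand is 0)
((¬p1 ∧ p2) ∧ ¬¬p1) = min(0, 1) = 0
((((p4 ∨ p3) → (p3 ∨ p2)) ∨ p1) ∧ ((¬p1 ∧ p2) ∧ ¬¬p1)) = min(1, 0) = 0
(p4 → p2): 0.23 ≤ 0.8, so result = 1
¬(p4 → p2): Gödel ¬ of 1 = 0 (operand ≠ 0)
(((((p4 ∨ p3) → (p3 ∨ p2)) ∨ p1) ∧ ((¬p1 ∧ p2) ∧ ¬¬p1)) ∨ ¬(p4 → p2)) = max(0, 0) = 0
¬p4: Gödel ¬ of 0.23 = 0 (operand ≠ 0)
(p1 → ¬p4): 0.97 > 0, so result = 0
((((((p4 ∨ p3) → (p3 ∨ p2)) ∨ p1) ∧ ((¬p1 ∧ p2) ∧ ¬¬p1)) ∨ ¬(p4 → p2)) → (p1 → ¬p4)): 0 ≤ 0, so result = 1

1.00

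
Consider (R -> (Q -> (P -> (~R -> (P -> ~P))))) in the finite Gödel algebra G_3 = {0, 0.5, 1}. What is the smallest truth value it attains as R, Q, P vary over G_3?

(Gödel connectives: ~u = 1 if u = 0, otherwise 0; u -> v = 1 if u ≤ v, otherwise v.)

Every assignment gives 1. For instance at R = 0, Q = 0, P = 0:
  ~R: Gödel ¬ of 0 = 1 (operand is 0)
  ~P: Gödel ¬ of 0 = 1 (operand is 0)
  (P -> ~P): 0 ≤ 1, so result = 1
  (~R -> (P -> ~P)): 1 ≤ 1, so result = 1
  (P -> (~R -> (P -> ~P))): 0 ≤ 1, so result = 1
  (Q -> (P -> (~R -> (P -> ~P)))): 0 ≤ 1, so result = 1
  (R -> (Q -> (P -> (~R -> (P -> ~P))))): 0 ≤ 1, so result = 1
All 27 assignments give value 1 — the formula is a G_3-tautology.

1.00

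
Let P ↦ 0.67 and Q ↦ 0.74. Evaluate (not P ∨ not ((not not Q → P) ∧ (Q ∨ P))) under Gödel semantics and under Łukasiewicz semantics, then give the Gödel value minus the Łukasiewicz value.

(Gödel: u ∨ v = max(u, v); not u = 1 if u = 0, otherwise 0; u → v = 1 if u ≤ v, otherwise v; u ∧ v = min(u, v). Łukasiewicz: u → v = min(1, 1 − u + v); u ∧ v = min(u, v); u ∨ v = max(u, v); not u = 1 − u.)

-0.33

Gödel evaluation:
  not P: Gödel ¬ of 0.67 = 0 (operand ≠ 0)
  not Q: Gödel ¬ of 0.74 = 0 (operand ≠ 0)
  not not Q: Gödel ¬ of 0 = 1 (operand is 0)
  (not not Q → P): 1 > 0.67, so result = 0.67
  (Q ∨ P) = max(0.74, 0.67) = 0.74
  ((not not Q → P) ∧ (Q ∨ P)) = min(0.67, 0.74) = 0.67
  not ((not not Q → P) ∧ (Q ∨ P)): Gödel ¬ of 0.67 = 0 (operand ≠ 0)
  (not P ∨ not ((not not Q → P) ∧ (Q ∨ P))) = max(0, 0) = 0
  Gödel value = 0
Łukasiewicz evaluation:
  not P: Łukasiewicz ¬ gives 1 − 0.67 = 0.33
  not Q: Łukasiewicz ¬ gives 1 − 0.74 = 0.26
  not not Q: Łukasiewicz ¬ gives 1 − 0.26 = 0.74
  (not not Q → P): min(1, 1 − 0.74 + 0.67) = 0.93
  (Q ∨ P) = max(0.74, 0.67) = 0.74
  ((not not Q → P) ∧ (Q ∨ P)) = min(0.93, 0.74) = 0.74
  not ((not not Q → P) ∧ (Q ∨ P)): Łukasiewicz ¬ gives 1 − 0.74 = 0.26
  (not P ∨ not ((not not Q → P) ∧ (Q ∨ P))) = max(0.33, 0.26) = 0.33
  Łukasiewicz value = 0.33
Difference: 0 − 0.33 = -0.33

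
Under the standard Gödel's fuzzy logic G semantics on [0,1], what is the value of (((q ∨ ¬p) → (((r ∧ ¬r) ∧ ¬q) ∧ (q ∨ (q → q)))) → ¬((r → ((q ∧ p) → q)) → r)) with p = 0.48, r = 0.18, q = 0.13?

¬p: Gödel ¬ of 0.48 = 0 (operand ≠ 0)
(q ∨ ¬p) = max(0.13, 0) = 0.13
¬r: Gödel ¬ of 0.18 = 0 (operand ≠ 0)
(r ∧ ¬r) = min(0.18, 0) = 0
¬q: Gödel ¬ of 0.13 = 0 (operand ≠ 0)
((r ∧ ¬r) ∧ ¬q) = min(0, 0) = 0
(q → q): 0.13 ≤ 0.13, so result = 1
(q ∨ (q → q)) = max(0.13, 1) = 1
(((r ∧ ¬r) ∧ ¬q) ∧ (q ∨ (q → q))) = min(0, 1) = 0
((q ∨ ¬p) → (((r ∧ ¬r) ∧ ¬q) ∧ (q ∨ (q → q)))): 0.13 > 0, so result = 0
(q ∧ p) = min(0.13, 0.48) = 0.13
((q ∧ p) → q): 0.13 ≤ 0.13, so result = 1
(r → ((q ∧ p) → q)): 0.18 ≤ 1, so result = 1
((r → ((q ∧ p) → q)) → r): 1 > 0.18, so result = 0.18
¬((r → ((q ∧ p) → q)) → r): Gödel ¬ of 0.18 = 0 (operand ≠ 0)
(((q ∨ ¬p) → (((r ∧ ¬r) ∧ ¬q) ∧ (q ∨ (q → q)))) → ¬((r → ((q ∧ p) → q)) → r)): 0 ≤ 0, so result = 1

1.00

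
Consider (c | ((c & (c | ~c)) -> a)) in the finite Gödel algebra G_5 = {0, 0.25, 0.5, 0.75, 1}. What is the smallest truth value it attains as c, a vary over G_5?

0.25

The minimum is attained at c = 0.25, a = 0:
  ~c: Gödel ¬ of 0.25 = 0 (operand ≠ 0)
  (c | ~c) = max(0.25, 0) = 0.25
  (c & (c | ~c)) = min(0.25, 0.25) = 0.25
  ((c & (c | ~c)) -> a): 0.25 > 0, so result = 0
  (c | ((c & (c | ~c)) -> a)) = max(0.25, 0) = 0.25
Checking all 25 assignments confirms none give a value below 0.25.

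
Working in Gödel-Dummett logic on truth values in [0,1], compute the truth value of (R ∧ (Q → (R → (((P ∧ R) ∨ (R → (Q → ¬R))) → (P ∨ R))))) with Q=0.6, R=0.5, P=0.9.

0.50

(P ∧ R) = min(0.9, 0.5) = 0.5
¬R: Gödel ¬ of 0.5 = 0 (operand ≠ 0)
(Q → ¬R): 0.6 > 0, so result = 0
(R → (Q → ¬R)): 0.5 > 0, so result = 0
((P ∧ R) ∨ (R → (Q → ¬R))) = max(0.5, 0) = 0.5
(P ∨ R) = max(0.9, 0.5) = 0.9
(((P ∧ R) ∨ (R → (Q → ¬R))) → (P ∨ R)): 0.5 ≤ 0.9, so result = 1
(R → (((P ∧ R) ∨ (R → (Q → ¬R))) → (P ∨ R))): 0.5 ≤ 1, so result = 1
(Q → (R → (((P ∧ R) ∨ (R → (Q → ¬R))) → (P ∨ R)))): 0.6 ≤ 1, so result = 1
(R ∧ (Q → (R → (((P ∧ R) ∨ (R → (Q → ¬R))) → (P ∨ R))))) = min(0.5, 1) = 0.5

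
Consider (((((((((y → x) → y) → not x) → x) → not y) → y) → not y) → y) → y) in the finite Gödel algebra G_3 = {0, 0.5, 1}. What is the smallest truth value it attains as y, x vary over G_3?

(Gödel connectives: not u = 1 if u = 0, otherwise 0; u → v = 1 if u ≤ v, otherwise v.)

0.50

The minimum is attained at y = 0.5, x = 0:
  (y → x): 0.5 > 0, so result = 0
  ((y → x) → y): 0 ≤ 0.5, so result = 1
  not x: Gödel ¬ of 0 = 1 (operand is 0)
  (((y → x) → y) → not x): 1 ≤ 1, so result = 1
  ((((y → x) → y) → not x) → x): 1 > 0, so result = 0
  not y: Gödel ¬ of 0.5 = 0 (operand ≠ 0)
  (((((y → x) → y) → not x) → x) → not y): 0 ≤ 0, so result = 1
  ((((((y → x) → y) → not x) → x) → not y) → y): 1 > 0.5, so result = 0.5
  not y: Gödel ¬ of 0.5 = 0 (operand ≠ 0)
  (((((((y → x) → y) → not x) → x) → not y) → y) → not y): 0.5 > 0, so result = 0
  ((((((((y → x) → y) → not x) → x) → not y) → y) → not y) → y): 0 ≤ 0.5, so result = 1
  (((((((((y → x) → y) → not x) → x) → not y) → y) → not y) → y) → y): 1 > 0.5, so result = 0.5
Checking all 9 assignments confirms none give a value below 0.50.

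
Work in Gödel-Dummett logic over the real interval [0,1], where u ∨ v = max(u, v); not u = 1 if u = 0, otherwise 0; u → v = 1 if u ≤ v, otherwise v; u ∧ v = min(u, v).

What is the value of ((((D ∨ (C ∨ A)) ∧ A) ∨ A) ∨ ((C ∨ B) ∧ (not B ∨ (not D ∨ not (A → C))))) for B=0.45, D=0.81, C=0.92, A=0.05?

(C ∨ A) = max(0.92, 0.05) = 0.92
(D ∨ (C ∨ A)) = max(0.81, 0.92) = 0.92
((D ∨ (C ∨ A)) ∧ A) = min(0.92, 0.05) = 0.05
(((D ∨ (C ∨ A)) ∧ A) ∨ A) = max(0.05, 0.05) = 0.05
(C ∨ B) = max(0.92, 0.45) = 0.92
not B: Gödel ¬ of 0.45 = 0 (operand ≠ 0)
not D: Gödel ¬ of 0.81 = 0 (operand ≠ 0)
(A → C): 0.05 ≤ 0.92, so result = 1
not (A → C): Gödel ¬ of 1 = 0 (operand ≠ 0)
(not D ∨ not (A → C)) = max(0, 0) = 0
(not B ∨ (not D ∨ not (A → C))) = max(0, 0) = 0
((C ∨ B) ∧ (not B ∨ (not D ∨ not (A → C)))) = min(0.92, 0) = 0
((((D ∨ (C ∨ A)) ∧ A) ∨ A) ∨ ((C ∨ B) ∧ (not B ∨ (not D ∨ not (A → C))))) = max(0.05, 0) = 0.05

0.05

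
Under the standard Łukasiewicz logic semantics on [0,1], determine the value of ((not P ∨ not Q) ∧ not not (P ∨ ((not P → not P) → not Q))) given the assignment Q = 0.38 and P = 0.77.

not P: Łukasiewicz ¬ gives 1 − 0.77 = 0.23
not Q: Łukasiewicz ¬ gives 1 − 0.38 = 0.62
(not P ∨ not Q) = max(0.23, 0.62) = 0.62
not P: Łukasiewicz ¬ gives 1 − 0.77 = 0.23
not P: Łukasiewicz ¬ gives 1 − 0.77 = 0.23
(not P → not P): min(1, 1 − 0.23 + 0.23) = 1
not Q: Łukasiewicz ¬ gives 1 − 0.38 = 0.62
((not P → not P) → not Q): min(1, 1 − 1 + 0.62) = 0.62
(P ∨ ((not P → not P) → not Q)) = max(0.77, 0.62) = 0.77
not (P ∨ ((not P → not P) → not Q)): Łukasiewicz ¬ gives 1 − 0.77 = 0.23
not not (P ∨ ((not P → not P) → not Q)): Łukasiewicz ¬ gives 1 − 0.23 = 0.77
((not P ∨ not Q) ∧ not not (P ∨ ((not P → not P) → not Q))) = min(0.62, 0.77) = 0.62

0.62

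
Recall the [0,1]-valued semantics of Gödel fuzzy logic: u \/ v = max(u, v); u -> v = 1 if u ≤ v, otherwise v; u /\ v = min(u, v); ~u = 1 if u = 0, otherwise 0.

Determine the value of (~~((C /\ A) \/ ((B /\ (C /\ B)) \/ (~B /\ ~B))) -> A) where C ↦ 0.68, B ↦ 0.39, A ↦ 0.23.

(C /\ A) = min(0.68, 0.23) = 0.23
(C /\ B) = min(0.68, 0.39) = 0.39
(B /\ (C /\ B)) = min(0.39, 0.39) = 0.39
~B: Gödel ¬ of 0.39 = 0 (operand ≠ 0)
~B: Gödel ¬ of 0.39 = 0 (operand ≠ 0)
(~B /\ ~B) = min(0, 0) = 0
((B /\ (C /\ B)) \/ (~B /\ ~B)) = max(0.39, 0) = 0.39
((C /\ A) \/ ((B /\ (C /\ B)) \/ (~B /\ ~B))) = max(0.23, 0.39) = 0.39
~((C /\ A) \/ ((B /\ (C /\ B)) \/ (~B /\ ~B))): Gödel ¬ of 0.39 = 0 (operand ≠ 0)
~~((C /\ A) \/ ((B /\ (C /\ B)) \/ (~B /\ ~B))): Gödel ¬ of 0 = 1 (operand is 0)
(~~((C /\ A) \/ ((B /\ (C /\ B)) \/ (~B /\ ~B))) -> A): 1 > 0.23, so result = 0.23

0.23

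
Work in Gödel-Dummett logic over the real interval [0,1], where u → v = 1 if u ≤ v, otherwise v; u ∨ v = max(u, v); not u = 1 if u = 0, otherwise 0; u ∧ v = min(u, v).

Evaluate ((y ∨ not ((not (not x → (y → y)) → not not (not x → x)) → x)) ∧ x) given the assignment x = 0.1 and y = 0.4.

0.10

not x: Gödel ¬ of 0.1 = 0 (operand ≠ 0)
(y → y): 0.4 ≤ 0.4, so result = 1
(not x → (y → y)): 0 ≤ 1, so result = 1
not (not x → (y → y)): Gödel ¬ of 1 = 0 (operand ≠ 0)
not x: Gödel ¬ of 0.1 = 0 (operand ≠ 0)
(not x → x): 0 ≤ 0.1, so result = 1
not (not x → x): Gödel ¬ of 1 = 0 (operand ≠ 0)
not not (not x → x): Gödel ¬ of 0 = 1 (operand is 0)
(not (not x → (y → y)) → not not (not x → x)): 0 ≤ 1, so result = 1
((not (not x → (y → y)) → not not (not x → x)) → x): 1 > 0.1, so result = 0.1
not ((not (not x → (y → y)) → not not (not x → x)) → x): Gödel ¬ of 0.1 = 0 (operand ≠ 0)
(y ∨ not ((not (not x → (y → y)) → not not (not x → x)) → x)) = max(0.4, 0) = 0.4
((y ∨ not ((not (not x → (y → y)) → not not (not x → x)) → x)) ∧ x) = min(0.4, 0.1) = 0.1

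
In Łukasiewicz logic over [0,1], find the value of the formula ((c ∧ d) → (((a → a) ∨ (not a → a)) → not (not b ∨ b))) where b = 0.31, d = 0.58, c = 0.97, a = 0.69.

0.73

(c ∧ d) = min(0.97, 0.58) = 0.58
(a → a): min(1, 1 − 0.69 + 0.69) = 1
not a: Łukasiewicz ¬ gives 1 − 0.69 = 0.31
(not a → a): min(1, 1 − 0.31 + 0.69) = 1
((a → a) ∨ (not a → a)) = max(1, 1) = 1
not b: Łukasiewicz ¬ gives 1 − 0.31 = 0.69
(not b ∨ b) = max(0.69, 0.31) = 0.69
not (not b ∨ b): Łukasiewicz ¬ gives 1 − 0.69 = 0.31
(((a → a) ∨ (not a → a)) → not (not b ∨ b)): min(1, 1 − 1 + 0.31) = 0.31
((c ∧ d) → (((a → a) ∨ (not a → a)) → not (not b ∨ b))): min(1, 1 − 0.58 + 0.31) = 0.73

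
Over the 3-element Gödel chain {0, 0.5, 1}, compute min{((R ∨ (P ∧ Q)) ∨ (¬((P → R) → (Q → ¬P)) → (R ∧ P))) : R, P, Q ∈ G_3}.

0.50

The minimum is attained at R = 0.5, P = 0.5, Q = 0.5:
  (P ∧ Q) = min(0.5, 0.5) = 0.5
  (R ∨ (P ∧ Q)) = max(0.5, 0.5) = 0.5
  (P → R): 0.5 ≤ 0.5, so result = 1
  ¬P: Gödel ¬ of 0.5 = 0 (operand ≠ 0)
  (Q → ¬P): 0.5 > 0, so result = 0
  ((P → R) → (Q → ¬P)): 1 > 0, so result = 0
  ¬((P → R) → (Q → ¬P)): Gödel ¬ of 0 = 1 (operand is 0)
  (R ∧ P) = min(0.5, 0.5) = 0.5
  (¬((P → R) → (Q → ¬P)) → (R ∧ P)): 1 > 0.5, so result = 0.5
  ((R ∨ (P ∧ Q)) ∨ (¬((P → R) → (Q → ¬P)) → (R ∧ P))) = max(0.5, 0.5) = 0.5
Checking all 27 assignments confirms none give a value below 0.50.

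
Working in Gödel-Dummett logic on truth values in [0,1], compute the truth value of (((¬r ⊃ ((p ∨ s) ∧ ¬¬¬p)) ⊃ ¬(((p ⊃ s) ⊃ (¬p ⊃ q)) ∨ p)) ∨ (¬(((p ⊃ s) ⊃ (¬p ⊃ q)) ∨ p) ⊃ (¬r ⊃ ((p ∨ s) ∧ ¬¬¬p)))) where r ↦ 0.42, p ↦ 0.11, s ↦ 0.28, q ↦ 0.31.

¬r: Gödel ¬ of 0.42 = 0 (operand ≠ 0)
(p ∨ s) = max(0.11, 0.28) = 0.28
¬p: Gödel ¬ of 0.11 = 0 (operand ≠ 0)
¬¬p: Gödel ¬ of 0 = 1 (operand is 0)
¬¬¬p: Gödel ¬ of 1 = 0 (operand ≠ 0)
((p ∨ s) ∧ ¬¬¬p) = min(0.28, 0) = 0
(¬r ⊃ ((p ∨ s) ∧ ¬¬¬p)): 0 ≤ 0, so result = 1
(p ⊃ s): 0.11 ≤ 0.28, so result = 1
¬p: Gödel ¬ of 0.11 = 0 (operand ≠ 0)
(¬p ⊃ q): 0 ≤ 0.31, so result = 1
((p ⊃ s) ⊃ (¬p ⊃ q)): 1 ≤ 1, so result = 1
(((p ⊃ s) ⊃ (¬p ⊃ q)) ∨ p) = max(1, 0.11) = 1
¬(((p ⊃ s) ⊃ (¬p ⊃ q)) ∨ p): Gödel ¬ of 1 = 0 (operand ≠ 0)
((¬r ⊃ ((p ∨ s) ∧ ¬¬¬p)) ⊃ ¬(((p ⊃ s) ⊃ (¬p ⊃ q)) ∨ p)): 1 > 0, so result = 0
(p ⊃ s): 0.11 ≤ 0.28, so result = 1
¬p: Gödel ¬ of 0.11 = 0 (operand ≠ 0)
(¬p ⊃ q): 0 ≤ 0.31, so result = 1
((p ⊃ s) ⊃ (¬p ⊃ q)): 1 ≤ 1, so result = 1
(((p ⊃ s) ⊃ (¬p ⊃ q)) ∨ p) = max(1, 0.11) = 1
¬(((p ⊃ s) ⊃ (¬p ⊃ q)) ∨ p): Gödel ¬ of 1 = 0 (operand ≠ 0)
¬r: Gödel ¬ of 0.42 = 0 (operand ≠ 0)
(p ∨ s) = max(0.11, 0.28) = 0.28
¬p: Gödel ¬ of 0.11 = 0 (operand ≠ 0)
¬¬p: Gödel ¬ of 0 = 1 (operand is 0)
¬¬¬p: Gödel ¬ of 1 = 0 (operand ≠ 0)
((p ∨ s) ∧ ¬¬¬p) = min(0.28, 0) = 0
(¬r ⊃ ((p ∨ s) ∧ ¬¬¬p)): 0 ≤ 0, so result = 1
(¬(((p ⊃ s) ⊃ (¬p ⊃ q)) ∨ p) ⊃ (¬r ⊃ ((p ∨ s) ∧ ¬¬¬p))): 0 ≤ 1, so result = 1
(((¬r ⊃ ((p ∨ s) ∧ ¬¬¬p)) ⊃ ¬(((p ⊃ s) ⊃ (¬p ⊃ q)) ∨ p)) ∨ (¬(((p ⊃ s) ⊃ (¬p ⊃ q)) ∨ p) ⊃ (¬r ⊃ ((p ∨ s) ∧ ¬¬¬p)))) = max(0, 1) = 1

1.00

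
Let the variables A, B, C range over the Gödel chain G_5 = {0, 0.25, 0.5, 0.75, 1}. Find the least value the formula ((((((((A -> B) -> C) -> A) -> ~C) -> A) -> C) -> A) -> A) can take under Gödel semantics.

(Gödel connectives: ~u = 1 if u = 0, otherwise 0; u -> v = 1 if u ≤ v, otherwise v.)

0.25

The minimum is attained at A = 0.25, B = 0, C = 0:
  (A -> B): 0.25 > 0, so result = 0
  ((A -> B) -> C): 0 ≤ 0, so result = 1
  (((A -> B) -> C) -> A): 1 > 0.25, so result = 0.25
  ~C: Gödel ¬ of 0 = 1 (operand is 0)
  ((((A -> B) -> C) -> A) -> ~C): 0.25 ≤ 1, so result = 1
  (((((A -> B) -> C) -> A) -> ~C) -> A): 1 > 0.25, so result = 0.25
  ((((((A -> B) -> C) -> A) -> ~C) -> A) -> C): 0.25 > 0, so result = 0
  (((((((A -> B) -> C) -> A) -> ~C) -> A) -> C) -> A): 0 ≤ 0.25, so result = 1
  ((((((((A -> B) -> C) -> A) -> ~C) -> A) -> C) -> A) -> A): 1 > 0.25, so result = 0.25
Checking all 125 assignments confirms none give a value below 0.25.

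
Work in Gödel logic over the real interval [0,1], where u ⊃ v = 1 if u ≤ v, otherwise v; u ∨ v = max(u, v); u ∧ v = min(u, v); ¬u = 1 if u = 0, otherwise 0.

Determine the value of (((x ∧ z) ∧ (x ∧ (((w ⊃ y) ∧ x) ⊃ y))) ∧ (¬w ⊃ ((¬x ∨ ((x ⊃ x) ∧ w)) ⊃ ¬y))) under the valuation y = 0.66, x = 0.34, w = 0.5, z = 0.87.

0.34

(x ∧ z) = min(0.34, 0.87) = 0.34
(w ⊃ y): 0.5 ≤ 0.66, so result = 1
((w ⊃ y) ∧ x) = min(1, 0.34) = 0.34
(((w ⊃ y) ∧ x) ⊃ y): 0.34 ≤ 0.66, so result = 1
(x ∧ (((w ⊃ y) ∧ x) ⊃ y)) = min(0.34, 1) = 0.34
((x ∧ z) ∧ (x ∧ (((w ⊃ y) ∧ x) ⊃ y))) = min(0.34, 0.34) = 0.34
¬w: Gödel ¬ of 0.5 = 0 (operand ≠ 0)
¬x: Gödel ¬ of 0.34 = 0 (operand ≠ 0)
(x ⊃ x): 0.34 ≤ 0.34, so result = 1
((x ⊃ x) ∧ w) = min(1, 0.5) = 0.5
(¬x ∨ ((x ⊃ x) ∧ w)) = max(0, 0.5) = 0.5
¬y: Gödel ¬ of 0.66 = 0 (operand ≠ 0)
((¬x ∨ ((x ⊃ x) ∧ w)) ⊃ ¬y): 0.5 > 0, so result = 0
(¬w ⊃ ((¬x ∨ ((x ⊃ x) ∧ w)) ⊃ ¬y)): 0 ≤ 0, so result = 1
(((x ∧ z) ∧ (x ∧ (((w ⊃ y) ∧ x) ⊃ y))) ∧ (¬w ⊃ ((¬x ∨ ((x ⊃ x) ∧ w)) ⊃ ¬y))) = min(0.34, 1) = 0.34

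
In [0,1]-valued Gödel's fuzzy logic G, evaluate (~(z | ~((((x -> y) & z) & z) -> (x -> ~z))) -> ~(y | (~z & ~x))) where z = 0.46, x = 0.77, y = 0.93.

(x -> y): 0.77 ≤ 0.93, so result = 1
((x -> y) & z) = min(1, 0.46) = 0.46
(((x -> y) & z) & z) = min(0.46, 0.46) = 0.46
~z: Gödel ¬ of 0.46 = 0 (operand ≠ 0)
(x -> ~z): 0.77 > 0, so result = 0
((((x -> y) & z) & z) -> (x -> ~z)): 0.46 > 0, so result = 0
~((((x -> y) & z) & z) -> (x -> ~z)): Gödel ¬ of 0 = 1 (operand is 0)
(z | ~((((x -> y) & z) & z) -> (x -> ~z))) = max(0.46, 1) = 1
~(z | ~((((x -> y) & z) & z) -> (x -> ~z))): Gödel ¬ of 1 = 0 (operand ≠ 0)
~z: Gödel ¬ of 0.46 = 0 (operand ≠ 0)
~x: Gödel ¬ of 0.77 = 0 (operand ≠ 0)
(~z & ~x) = min(0, 0) = 0
(y | (~z & ~x)) = max(0.93, 0) = 0.93
~(y | (~z & ~x)): Gödel ¬ of 0.93 = 0 (operand ≠ 0)
(~(z | ~((((x -> y) & z) & z) -> (x -> ~z))) -> ~(y | (~z & ~x))): 0 ≤ 0, so result = 1

1.00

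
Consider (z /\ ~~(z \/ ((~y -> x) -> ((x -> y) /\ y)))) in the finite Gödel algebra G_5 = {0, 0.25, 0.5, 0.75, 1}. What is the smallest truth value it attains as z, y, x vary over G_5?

0.00

The minimum is attained at z = 0, y = 0, x = 0:
  ~y: Gödel ¬ of 0 = 1 (operand is 0)
  (~y -> x): 1 > 0, so result = 0
  (x -> y): 0 ≤ 0, so result = 1
  ((x -> y) /\ y) = min(1, 0) = 0
  ((~y -> x) -> ((x -> y) /\ y)): 0 ≤ 0, so result = 1
  (z \/ ((~y -> x) -> ((x -> y) /\ y))) = max(0, 1) = 1
  ~(z \/ ((~y -> x) -> ((x -> y) /\ y))): Gödel ¬ of 1 = 0 (operand ≠ 0)
  ~~(z \/ ((~y -> x) -> ((x -> y) /\ y))): Gödel ¬ of 0 = 1 (operand is 0)
  (z /\ ~~(z \/ ((~y -> x) -> ((x -> y) /\ y)))) = min(0, 1) = 0
Checking all 125 assignments confirms none give a value below 0.00.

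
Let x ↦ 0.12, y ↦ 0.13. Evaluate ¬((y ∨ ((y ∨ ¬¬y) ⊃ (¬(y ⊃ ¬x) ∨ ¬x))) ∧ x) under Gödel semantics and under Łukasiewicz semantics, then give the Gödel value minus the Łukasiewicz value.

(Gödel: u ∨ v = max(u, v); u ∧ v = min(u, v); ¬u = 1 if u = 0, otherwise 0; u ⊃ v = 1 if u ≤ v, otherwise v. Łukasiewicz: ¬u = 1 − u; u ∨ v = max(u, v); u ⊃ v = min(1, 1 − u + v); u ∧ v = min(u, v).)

Gödel evaluation:
  ¬y: Gödel ¬ of 0.13 = 0 (operand ≠ 0)
  ¬¬y: Gödel ¬ of 0 = 1 (operand is 0)
  (y ∨ ¬¬y) = max(0.13, 1) = 1
  ¬x: Gödel ¬ of 0.12 = 0 (operand ≠ 0)
  (y ⊃ ¬x): 0.13 > 0, so result = 0
  ¬(y ⊃ ¬x): Gödel ¬ of 0 = 1 (operand is 0)
  ¬x: Gödel ¬ of 0.12 = 0 (operand ≠ 0)
  (¬(y ⊃ ¬x) ∨ ¬x) = max(1, 0) = 1
  ((y ∨ ¬¬y) ⊃ (¬(y ⊃ ¬x) ∨ ¬x)): 1 ≤ 1, so result = 1
  (y ∨ ((y ∨ ¬¬y) ⊃ (¬(y ⊃ ¬x) ∨ ¬x))) = max(0.13, 1) = 1
  ((y ∨ ((y ∨ ¬¬y) ⊃ (¬(y ⊃ ¬x) ∨ ¬x))) ∧ x) = min(1, 0.12) = 0.12
  ¬((y ∨ ((y ∨ ¬¬y) ⊃ (¬(y ⊃ ¬x) ∨ ¬x))) ∧ x): Gödel ¬ of 0.12 = 0 (operand ≠ 0)
  Gödel value = 0
Łukasiewicz evaluation:
  ¬y: Łukasiewicz ¬ gives 1 − 0.13 = 0.87
  ¬¬y: Łukasiewicz ¬ gives 1 − 0.87 = 0.13
  (y ∨ ¬¬y) = max(0.13, 0.13) = 0.13
  ¬x: Łukasiewicz ¬ gives 1 − 0.12 = 0.88
  (y ⊃ ¬x): min(1, 1 − 0.13 + 0.88) = 1
  ¬(y ⊃ ¬x): Łukasiewicz ¬ gives 1 − 1 = 0
  ¬x: Łukasiewicz ¬ gives 1 − 0.12 = 0.88
  (¬(y ⊃ ¬x) ∨ ¬x) = max(0, 0.88) = 0.88
  ((y ∨ ¬¬y) ⊃ (¬(y ⊃ ¬x) ∨ ¬x)): min(1, 1 − 0.13 + 0.88) = 1
  (y ∨ ((y ∨ ¬¬y) ⊃ (¬(y ⊃ ¬x) ∨ ¬x))) = max(0.13, 1) = 1
  ((y ∨ ((y ∨ ¬¬y) ⊃ (¬(y ⊃ ¬x) ∨ ¬x))) ∧ x) = min(1, 0.12) = 0.12
  ¬((y ∨ ((y ∨ ¬¬y) ⊃ (¬(y ⊃ ¬x) ∨ ¬x))) ∧ x): Łukasiewicz ¬ gives 1 − 0.12 = 0.88
  Łukasiewicz value = 0.88
Difference: 0 − 0.88 = -0.88

-0.88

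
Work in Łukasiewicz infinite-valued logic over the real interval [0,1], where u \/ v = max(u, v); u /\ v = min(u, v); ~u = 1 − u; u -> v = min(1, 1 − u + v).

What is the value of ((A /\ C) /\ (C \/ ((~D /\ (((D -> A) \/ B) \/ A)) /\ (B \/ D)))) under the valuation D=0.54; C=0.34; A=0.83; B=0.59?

(A /\ C) = min(0.83, 0.34) = 0.34
~D: Łukasiewicz ¬ gives 1 − 0.54 = 0.46
(D -> A): min(1, 1 − 0.54 + 0.83) = 1
((D -> A) \/ B) = max(1, 0.59) = 1
(((D -> A) \/ B) \/ A) = max(1, 0.83) = 1
(~D /\ (((D -> A) \/ B) \/ A)) = min(0.46, 1) = 0.46
(B \/ D) = max(0.59, 0.54) = 0.59
((~D /\ (((D -> A) \/ B) \/ A)) /\ (B \/ D)) = min(0.46, 0.59) = 0.46
(C \/ ((~D /\ (((D -> A) \/ B) \/ A)) /\ (B \/ D))) = max(0.34, 0.46) = 0.46
((A /\ C) /\ (C \/ ((~D /\ (((D -> A) \/ B) \/ A)) /\ (B \/ D)))) = min(0.34, 0.46) = 0.34

0.34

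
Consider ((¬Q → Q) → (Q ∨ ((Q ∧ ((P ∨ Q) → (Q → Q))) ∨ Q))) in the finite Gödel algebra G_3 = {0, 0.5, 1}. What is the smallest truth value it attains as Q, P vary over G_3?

The minimum is attained at Q = 0.5, P = 0:
  ¬Q: Gödel ¬ of 0.5 = 0 (operand ≠ 0)
  (¬Q → Q): 0 ≤ 0.5, so result = 1
  (P ∨ Q) = max(0, 0.5) = 0.5
  (Q → Q): 0.5 ≤ 0.5, so result = 1
  ((P ∨ Q) → (Q → Q)): 0.5 ≤ 1, so result = 1
  (Q ∧ ((P ∨ Q) → (Q → Q))) = min(0.5, 1) = 0.5
  ((Q ∧ ((P ∨ Q) → (Q → Q))) ∨ Q) = max(0.5, 0.5) = 0.5
  (Q ∨ ((Q ∧ ((P ∨ Q) → (Q → Q))) ∨ Q)) = max(0.5, 0.5) = 0.5
  ((¬Q → Q) → (Q ∨ ((Q ∧ ((P ∨ Q) → (Q → Q))) ∨ Q))): 1 > 0.5, so result = 0.5
Checking all 9 assignments confirms none give a value below 0.50.

0.50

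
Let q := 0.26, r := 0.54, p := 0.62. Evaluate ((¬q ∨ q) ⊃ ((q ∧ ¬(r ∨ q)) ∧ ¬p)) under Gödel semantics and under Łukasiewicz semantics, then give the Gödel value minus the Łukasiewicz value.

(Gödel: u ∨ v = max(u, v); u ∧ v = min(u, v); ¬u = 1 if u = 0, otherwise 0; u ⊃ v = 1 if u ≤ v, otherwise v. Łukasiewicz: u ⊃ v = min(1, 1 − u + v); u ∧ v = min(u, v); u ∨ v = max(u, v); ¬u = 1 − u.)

-0.52

Gödel evaluation:
  ¬q: Gödel ¬ of 0.26 = 0 (operand ≠ 0)
  (¬q ∨ q) = max(0, 0.26) = 0.26
  (r ∨ q) = max(0.54, 0.26) = 0.54
  ¬(r ∨ q): Gödel ¬ of 0.54 = 0 (operand ≠ 0)
  (q ∧ ¬(r ∨ q)) = min(0.26, 0) = 0
  ¬p: Gödel ¬ of 0.62 = 0 (operand ≠ 0)
  ((q ∧ ¬(r ∨ q)) ∧ ¬p) = min(0, 0) = 0
  ((¬q ∨ q) ⊃ ((q ∧ ¬(r ∨ q)) ∧ ¬p)): 0.26 > 0, so result = 0
  Gödel value = 0
Łukasiewicz evaluation:
  ¬q: Łukasiewicz ¬ gives 1 − 0.26 = 0.74
  (¬q ∨ q) = max(0.74, 0.26) = 0.74
  (r ∨ q) = max(0.54, 0.26) = 0.54
  ¬(r ∨ q): Łukasiewicz ¬ gives 1 − 0.54 = 0.46
  (q ∧ ¬(r ∨ q)) = min(0.26, 0.46) = 0.26
  ¬p: Łukasiewicz ¬ gives 1 − 0.62 = 0.38
  ((q ∧ ¬(r ∨ q)) ∧ ¬p) = min(0.26, 0.38) = 0.26
  ((¬q ∨ q) ⊃ ((q ∧ ¬(r ∨ q)) ∧ ¬p)): min(1, 1 − 0.74 + 0.26) = 0.52
  Łukasiewicz value = 0.52
Difference: 0 − 0.52 = -0.52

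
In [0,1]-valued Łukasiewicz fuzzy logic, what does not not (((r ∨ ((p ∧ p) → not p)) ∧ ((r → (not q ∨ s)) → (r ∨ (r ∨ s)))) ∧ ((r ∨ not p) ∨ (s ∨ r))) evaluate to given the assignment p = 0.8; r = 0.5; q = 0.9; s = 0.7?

(p ∧ p) = min(0.8, 0.8) = 0.8
not p: Łukasiewicz ¬ gives 1 − 0.8 = 0.2
((p ∧ p) → not p): min(1, 1 − 0.8 + 0.2) = 0.4
(r ∨ ((p ∧ p) → not p)) = max(0.5, 0.4) = 0.5
not q: Łukasiewicz ¬ gives 1 − 0.9 = 0.1
(not q ∨ s) = max(0.1, 0.7) = 0.7
(r → (not q ∨ s)): min(1, 1 − 0.5 + 0.7) = 1
(r ∨ s) = max(0.5, 0.7) = 0.7
(r ∨ (r ∨ s)) = max(0.5, 0.7) = 0.7
((r → (not q ∨ s)) → (r ∨ (r ∨ s))): min(1, 1 − 1 + 0.7) = 0.7
((r ∨ ((p ∧ p) → not p)) ∧ ((r → (not q ∨ s)) → (r ∨ (r ∨ s)))) = min(0.5, 0.7) = 0.5
not p: Łukasiewicz ¬ gives 1 − 0.8 = 0.2
(r ∨ not p) = max(0.5, 0.2) = 0.5
(s ∨ r) = max(0.7, 0.5) = 0.7
((r ∨ not p) ∨ (s ∨ r)) = max(0.5, 0.7) = 0.7
(((r ∨ ((p ∧ p) → not p)) ∧ ((r → (not q ∨ s)) → (r ∨ (r ∨ s)))) ∧ ((r ∨ not p) ∨ (s ∨ r))) = min(0.5, 0.7) = 0.5
not (((r ∨ ((p ∧ p) → not p)) ∧ ((r → (not q ∨ s)) → (r ∨ (r ∨ s)))) ∧ ((r ∨ not p) ∨ (s ∨ r))): Łukasiewicz ¬ gives 1 − 0.5 = 0.5
not not (((r ∨ ((p ∧ p) → not p)) ∧ ((r → (not q ∨ s)) → (r ∨ (r ∨ s)))) ∧ ((r ∨ not p) ∨ (s ∨ r))): Łukasiewicz ¬ gives 1 − 0.5 = 0.5

0.50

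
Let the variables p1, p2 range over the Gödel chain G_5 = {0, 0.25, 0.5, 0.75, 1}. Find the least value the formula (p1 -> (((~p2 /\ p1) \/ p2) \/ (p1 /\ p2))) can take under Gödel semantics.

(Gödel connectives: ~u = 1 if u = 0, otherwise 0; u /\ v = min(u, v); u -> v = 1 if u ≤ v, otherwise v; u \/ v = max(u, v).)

The minimum is attained at p1 = 0.5, p2 = 0.25:
  ~p2: Gödel ¬ of 0.25 = 0 (operand ≠ 0)
  (~p2 /\ p1) = min(0, 0.5) = 0
  ((~p2 /\ p1) \/ p2) = max(0, 0.25) = 0.25
  (p1 /\ p2) = min(0.5, 0.25) = 0.25
  (((~p2 /\ p1) \/ p2) \/ (p1 /\ p2)) = max(0.25, 0.25) = 0.25
  (p1 -> (((~p2 /\ p1) \/ p2) \/ (p1 /\ p2))): 0.5 > 0.25, so result = 0.25
Checking all 25 assignments confirms none give a value below 0.25.

0.25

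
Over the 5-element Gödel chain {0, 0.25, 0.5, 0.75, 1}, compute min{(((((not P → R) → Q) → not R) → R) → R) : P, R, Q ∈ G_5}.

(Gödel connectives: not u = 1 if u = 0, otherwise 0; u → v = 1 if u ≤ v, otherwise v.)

The minimum is attained at P = 0, R = 0.25, Q = 0.25:
  not P: Gödel ¬ of 0 = 1 (operand is 0)
  (not P → R): 1 > 0.25, so result = 0.25
  ((not P → R) → Q): 0.25 ≤ 0.25, so result = 1
  not R: Gödel ¬ of 0.25 = 0 (operand ≠ 0)
  (((not P → R) → Q) → not R): 1 > 0, so result = 0
  ((((not P → R) → Q) → not R) → R): 0 ≤ 0.25, so result = 1
  (((((not P → R) → Q) → not R) → R) → R): 1 > 0.25, so result = 0.25
Checking all 125 assignments confirms none give a value below 0.25.

0.25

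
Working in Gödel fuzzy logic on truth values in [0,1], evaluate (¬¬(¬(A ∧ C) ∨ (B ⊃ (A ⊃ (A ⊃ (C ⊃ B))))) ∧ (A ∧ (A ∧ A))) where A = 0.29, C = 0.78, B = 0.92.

0.29

(A ∧ C) = min(0.29, 0.78) = 0.29
¬(A ∧ C): Gödel ¬ of 0.29 = 0 (operand ≠ 0)
(C ⊃ B): 0.78 ≤ 0.92, so result = 1
(A ⊃ (C ⊃ B)): 0.29 ≤ 1, so result = 1
(A ⊃ (A ⊃ (C ⊃ B))): 0.29 ≤ 1, so result = 1
(B ⊃ (A ⊃ (A ⊃ (C ⊃ B)))): 0.92 ≤ 1, so result = 1
(¬(A ∧ C) ∨ (B ⊃ (A ⊃ (A ⊃ (C ⊃ B))))) = max(0, 1) = 1
¬(¬(A ∧ C) ∨ (B ⊃ (A ⊃ (A ⊃ (C ⊃ B))))): Gödel ¬ of 1 = 0 (operand ≠ 0)
¬¬(¬(A ∧ C) ∨ (B ⊃ (A ⊃ (A ⊃ (C ⊃ B))))): Gödel ¬ of 0 = 1 (operand is 0)
(A ∧ A) = min(0.29, 0.29) = 0.29
(A ∧ (A ∧ A)) = min(0.29, 0.29) = 0.29
(¬¬(¬(A ∧ C) ∨ (B ⊃ (A ⊃ (A ⊃ (C ⊃ B))))) ∧ (A ∧ (A ∧ A))) = min(1, 0.29) = 0.29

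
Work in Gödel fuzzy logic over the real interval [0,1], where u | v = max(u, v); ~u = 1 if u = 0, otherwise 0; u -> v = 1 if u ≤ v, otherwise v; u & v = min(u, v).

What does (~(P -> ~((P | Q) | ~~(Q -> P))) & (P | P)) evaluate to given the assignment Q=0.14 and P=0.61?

0.61

(P | Q) = max(0.61, 0.14) = 0.61
(Q -> P): 0.14 ≤ 0.61, so result = 1
~(Q -> P): Gödel ¬ of 1 = 0 (operand ≠ 0)
~~(Q -> P): Gödel ¬ of 0 = 1 (operand is 0)
((P | Q) | ~~(Q -> P)) = max(0.61, 1) = 1
~((P | Q) | ~~(Q -> P)): Gödel ¬ of 1 = 0 (operand ≠ 0)
(P -> ~((P | Q) | ~~(Q -> P))): 0.61 > 0, so result = 0
~(P -> ~((P | Q) | ~~(Q -> P))): Gödel ¬ of 0 = 1 (operand is 0)
(P | P) = max(0.61, 0.61) = 0.61
(~(P -> ~((P | Q) | ~~(Q -> P))) & (P | P)) = min(1, 0.61) = 0.61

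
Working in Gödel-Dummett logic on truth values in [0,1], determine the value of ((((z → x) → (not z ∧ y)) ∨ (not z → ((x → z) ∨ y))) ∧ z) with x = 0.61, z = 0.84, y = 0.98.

(z → x): 0.84 > 0.61, so result = 0.61
not z: Gödel ¬ of 0.84 = 0 (operand ≠ 0)
(not z ∧ y) = min(0, 0.98) = 0
((z → x) → (not z ∧ y)): 0.61 > 0, so result = 0
not z: Gödel ¬ of 0.84 = 0 (operand ≠ 0)
(x → z): 0.61 ≤ 0.84, so result = 1
((x → z) ∨ y) = max(1, 0.98) = 1
(not z → ((x → z) ∨ y)): 0 ≤ 1, so result = 1
(((z → x) → (not z ∧ y)) ∨ (not z → ((x → z) ∨ y))) = max(0, 1) = 1
((((z → x) → (not z ∧ y)) ∨ (not z → ((x → z) ∨ y))) ∧ z) = min(1, 0.84) = 0.84

0.84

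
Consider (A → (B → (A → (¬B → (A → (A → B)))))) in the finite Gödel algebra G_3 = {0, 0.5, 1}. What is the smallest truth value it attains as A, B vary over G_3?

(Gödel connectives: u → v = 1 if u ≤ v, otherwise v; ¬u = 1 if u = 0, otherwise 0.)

1.00

Every assignment gives 1. For instance at A = 0, B = 0:
  ¬B: Gödel ¬ of 0 = 1 (operand is 0)
  (A → B): 0 ≤ 0, so result = 1
  (A → (A → B)): 0 ≤ 1, so result = 1
  (¬B → (A → (A → B))): 1 ≤ 1, so result = 1
  (A → (¬B → (A → (A → B)))): 0 ≤ 1, so result = 1
  (B → (A → (¬B → (A → (A → B))))): 0 ≤ 1, so result = 1
  (A → (B → (A → (¬B → (A → (A → B)))))): 0 ≤ 1, so result = 1
All 9 assignments give value 1 — the formula is a G_3-tautology.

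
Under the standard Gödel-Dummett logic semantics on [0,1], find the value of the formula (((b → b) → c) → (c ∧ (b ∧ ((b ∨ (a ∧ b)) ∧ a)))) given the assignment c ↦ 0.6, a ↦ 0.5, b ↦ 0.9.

0.50

(b → b): 0.9 ≤ 0.9, so result = 1
((b → b) → c): 1 > 0.6, so result = 0.6
(a ∧ b) = min(0.5, 0.9) = 0.5
(b ∨ (a ∧ b)) = max(0.9, 0.5) = 0.9
((b ∨ (a ∧ b)) ∧ a) = min(0.9, 0.5) = 0.5
(b ∧ ((b ∨ (a ∧ b)) ∧ a)) = min(0.9, 0.5) = 0.5
(c ∧ (b ∧ ((b ∨ (a ∧ b)) ∧ a))) = min(0.6, 0.5) = 0.5
(((b → b) → c) → (c ∧ (b ∧ ((b ∨ (a ∧ b)) ∧ a)))): 0.6 > 0.5, so result = 0.5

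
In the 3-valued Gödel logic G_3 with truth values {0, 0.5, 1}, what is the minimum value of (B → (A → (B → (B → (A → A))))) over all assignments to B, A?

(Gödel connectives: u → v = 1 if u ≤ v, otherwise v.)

1.00

Every assignment gives 1. For instance at B = 0, A = 0:
  (A → A): 0 ≤ 0, so result = 1
  (B → (A → A)): 0 ≤ 1, so result = 1
  (B → (B → (A → A))): 0 ≤ 1, so result = 1
  (A → (B → (B → (A → A)))): 0 ≤ 1, so result = 1
  (B → (A → (B → (B → (A → A))))): 0 ≤ 1, so result = 1
All 9 assignments give value 1 — the formula is a G_3-tautology.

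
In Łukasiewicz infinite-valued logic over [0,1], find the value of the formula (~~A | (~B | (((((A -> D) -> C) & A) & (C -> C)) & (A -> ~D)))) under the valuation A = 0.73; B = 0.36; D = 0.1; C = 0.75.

0.73

~A: Łukasiewicz ¬ gives 1 − 0.73 = 0.27
~~A: Łukasiewicz ¬ gives 1 − 0.27 = 0.73
~B: Łukasiewicz ¬ gives 1 − 0.36 = 0.64
(A -> D): min(1, 1 − 0.73 + 0.1) = 0.37
((A -> D) -> C): min(1, 1 − 0.37 + 0.75) = 1
(((A -> D) -> C) & A) = min(1, 0.73) = 0.73
(C -> C): min(1, 1 − 0.75 + 0.75) = 1
((((A -> D) -> C) & A) & (C -> C)) = min(0.73, 1) = 0.73
~D: Łukasiewicz ¬ gives 1 − 0.1 = 0.9
(A -> ~D): min(1, 1 − 0.73 + 0.9) = 1
(((((A -> D) -> C) & A) & (C -> C)) & (A -> ~D)) = min(0.73, 1) = 0.73
(~B | (((((A -> D) -> C) & A) & (C -> C)) & (A -> ~D))) = max(0.64, 0.73) = 0.73
(~~A | (~B | (((((A -> D) -> C) & A) & (C -> C)) & (A -> ~D)))) = max(0.73, 0.73) = 0.73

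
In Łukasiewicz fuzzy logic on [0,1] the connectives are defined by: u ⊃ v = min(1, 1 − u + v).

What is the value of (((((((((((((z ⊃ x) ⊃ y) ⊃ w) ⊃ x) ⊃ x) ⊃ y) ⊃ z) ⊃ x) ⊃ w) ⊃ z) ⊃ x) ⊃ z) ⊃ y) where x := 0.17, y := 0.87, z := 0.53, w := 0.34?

0.87

(z ⊃ x): min(1, 1 − 0.53 + 0.17) = 0.64
((z ⊃ x) ⊃ y): min(1, 1 − 0.64 + 0.87) = 1
(((z ⊃ x) ⊃ y) ⊃ w): min(1, 1 − 1 + 0.34) = 0.34
((((z ⊃ x) ⊃ y) ⊃ w) ⊃ x): min(1, 1 − 0.34 + 0.17) = 0.83
(((((z ⊃ x) ⊃ y) ⊃ w) ⊃ x) ⊃ x): min(1, 1 − 0.83 + 0.17) = 0.34
((((((z ⊃ x) ⊃ y) ⊃ w) ⊃ x) ⊃ x) ⊃ y): min(1, 1 − 0.34 + 0.87) = 1
(((((((z ⊃ x) ⊃ y) ⊃ w) ⊃ x) ⊃ x) ⊃ y) ⊃ z): min(1, 1 − 1 + 0.53) = 0.53
((((((((z ⊃ x) ⊃ y) ⊃ w) ⊃ x) ⊃ x) ⊃ y) ⊃ z) ⊃ x): min(1, 1 − 0.53 + 0.17) = 0.64
(((((((((z ⊃ x) ⊃ y) ⊃ w) ⊃ x) ⊃ x) ⊃ y) ⊃ z) ⊃ x) ⊃ w): min(1, 1 − 0.64 + 0.34) = 0.7
((((((((((z ⊃ x) ⊃ y) ⊃ w) ⊃ x) ⊃ x) ⊃ y) ⊃ z) ⊃ x) ⊃ w) ⊃ z): min(1, 1 − 0.7 + 0.53) = 0.83
(((((((((((z ⊃ x) ⊃ y) ⊃ w) ⊃ x) ⊃ x) ⊃ y) ⊃ z) ⊃ x) ⊃ w) ⊃ z) ⊃ x): min(1, 1 − 0.83 + 0.17) = 0.34
((((((((((((z ⊃ x) ⊃ y) ⊃ w) ⊃ x) ⊃ x) ⊃ y) ⊃ z) ⊃ x) ⊃ w) ⊃ z) ⊃ x) ⊃ z): min(1, 1 − 0.34 + 0.53) = 1
(((((((((((((z ⊃ x) ⊃ y) ⊃ w) ⊃ x) ⊃ x) ⊃ y) ⊃ z) ⊃ x) ⊃ w) ⊃ z) ⊃ x) ⊃ z) ⊃ y): min(1, 1 − 1 + 0.87) = 0.87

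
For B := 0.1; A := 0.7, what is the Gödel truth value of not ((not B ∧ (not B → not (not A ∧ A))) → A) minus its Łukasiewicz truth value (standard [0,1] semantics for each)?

Gödel evaluation:
  not B: Gödel ¬ of 0.1 = 0 (operand ≠ 0)
  not B: Gödel ¬ of 0.1 = 0 (operand ≠ 0)
  not A: Gödel ¬ of 0.7 = 0 (operand ≠ 0)
  (not A ∧ A) = min(0, 0.7) = 0
  not (not A ∧ A): Gödel ¬ of 0 = 1 (operand is 0)
  (not B → not (not A ∧ A)): 0 ≤ 1, so result = 1
  (not B ∧ (not B → not (not A ∧ A))) = min(0, 1) = 0
  ((not B ∧ (not B → not (not A ∧ A))) → A): 0 ≤ 0.7, so result = 1
  not ((not B ∧ (not B → not (not A ∧ A))) → A): Gödel ¬ of 1 = 0 (operand ≠ 0)
  Gödel value = 0
Łukasiewicz evaluation:
  not B: Łukasiewicz ¬ gives 1 − 0.1 = 0.9
  not B: Łukasiewicz ¬ gives 1 − 0.1 = 0.9
  not A: Łukasiewicz ¬ gives 1 − 0.7 = 0.3
  (not A ∧ A) = min(0.3, 0.7) = 0.3
  not (not A ∧ A): Łukasiewicz ¬ gives 1 − 0.3 = 0.7
  (not B → not (not A ∧ A)): min(1, 1 − 0.9 + 0.7) = 0.8
  (not B ∧ (not B → not (not A ∧ A))) = min(0.9, 0.8) = 0.8
  ((not B ∧ (not B → not (not A ∧ A))) → A): min(1, 1 − 0.8 + 0.7) = 0.9
  not ((not B ∧ (not B → not (not A ∧ A))) → A): Łukasiewicz ¬ gives 1 − 0.9 = 0.1
  Łukasiewicz value = 0.1
Difference: 0 − 0.1 = -0.10

-0.10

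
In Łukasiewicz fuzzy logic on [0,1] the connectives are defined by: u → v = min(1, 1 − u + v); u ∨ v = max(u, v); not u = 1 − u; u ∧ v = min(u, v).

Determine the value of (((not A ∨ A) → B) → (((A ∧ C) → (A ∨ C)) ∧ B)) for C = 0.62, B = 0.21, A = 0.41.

0.59

not A: Łukasiewicz ¬ gives 1 − 0.41 = 0.59
(not A ∨ A) = max(0.59, 0.41) = 0.59
((not A ∨ A) → B): min(1, 1 − 0.59 + 0.21) = 0.62
(A ∧ C) = min(0.41, 0.62) = 0.41
(A ∨ C) = max(0.41, 0.62) = 0.62
((A ∧ C) → (A ∨ C)): min(1, 1 − 0.41 + 0.62) = 1
(((A ∧ C) → (A ∨ C)) ∧ B) = min(1, 0.21) = 0.21
(((not A ∨ A) → B) → (((A ∧ C) → (A ∨ C)) ∧ B)): min(1, 1 − 0.62 + 0.21) = 0.59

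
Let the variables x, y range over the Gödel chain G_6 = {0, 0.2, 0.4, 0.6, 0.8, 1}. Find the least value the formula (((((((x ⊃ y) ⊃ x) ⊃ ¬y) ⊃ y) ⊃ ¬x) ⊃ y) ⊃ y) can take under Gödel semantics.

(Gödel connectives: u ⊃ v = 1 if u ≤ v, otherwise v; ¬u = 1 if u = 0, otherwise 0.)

The minimum is attained at x = 0.2, y = 0.2:
  (x ⊃ y): 0.2 ≤ 0.2, so result = 1
  ((x ⊃ y) ⊃ x): 1 > 0.2, so result = 0.2
  ¬y: Gödel ¬ of 0.2 = 0 (operand ≠ 0)
  (((x ⊃ y) ⊃ x) ⊃ ¬y): 0.2 > 0, so result = 0
  ((((x ⊃ y) ⊃ x) ⊃ ¬y) ⊃ y): 0 ≤ 0.2, so result = 1
  ¬x: Gödel ¬ of 0.2 = 0 (operand ≠ 0)
  (((((x ⊃ y) ⊃ x) ⊃ ¬y) ⊃ y) ⊃ ¬x): 1 > 0, so result = 0
  ((((((x ⊃ y) ⊃ x) ⊃ ¬y) ⊃ y) ⊃ ¬x) ⊃ y): 0 ≤ 0.2, so result = 1
  (((((((x ⊃ y) ⊃ x) ⊃ ¬y) ⊃ y) ⊃ ¬x) ⊃ y) ⊃ y): 1 > 0.2, so result = 0.2
Checking all 36 assignments confirms none give a value below 0.20.

0.20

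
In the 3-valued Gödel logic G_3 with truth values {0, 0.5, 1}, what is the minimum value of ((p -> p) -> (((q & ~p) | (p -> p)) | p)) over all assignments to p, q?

Every assignment gives 1. For instance at p = 0, q = 0:
  (p -> p): 0 ≤ 0, so result = 1
  ~p: Gödel ¬ of 0 = 1 (operand is 0)
  (q & ~p) = min(0, 1) = 0
  (p -> p): 0 ≤ 0, so result = 1
  ((q & ~p) | (p -> p)) = max(0, 1) = 1
  (((q & ~p) | (p -> p)) | p) = max(1, 0) = 1
  ((p -> p) -> (((q & ~p) | (p -> p)) | p)): 1 ≤ 1, so result = 1
All 9 assignments give value 1 — the formula is a G_3-tautology.

1.00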